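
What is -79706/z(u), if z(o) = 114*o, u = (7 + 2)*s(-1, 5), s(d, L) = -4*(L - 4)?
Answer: 39853/2052 ≈ 19.422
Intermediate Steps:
s(d, L) = 16 - 4*L (s(d, L) = -4*(-4 + L) = 16 - 4*L)
u = -36 (u = (7 + 2)*(16 - 4*5) = 9*(16 - 20) = 9*(-4) = -36)
-79706/z(u) = -79706/(114*(-36)) = -79706/(-4104) = -79706*(-1/4104) = 39853/2052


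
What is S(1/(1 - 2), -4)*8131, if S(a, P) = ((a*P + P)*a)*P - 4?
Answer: -32524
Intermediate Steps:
S(a, P) = -4 + P*a*(P + P*a) (S(a, P) = ((P*a + P)*a)*P - 4 = ((P + P*a)*a)*P - 4 = (a*(P + P*a))*P - 4 = P*a*(P + P*a) - 4 = -4 + P*a*(P + P*a))
S(1/(1 - 2), -4)*8131 = (-4 + (-4)**2/(1 - 2) + (-4)**2*(1/(1 - 2))**2)*8131 = (-4 + 16/(-1) + 16*(1/(-1))**2)*8131 = (-4 - 1*16 + 16*(-1)**2)*8131 = (-4 - 16 + 16*1)*8131 = (-4 - 16 + 16)*8131 = -4*8131 = -32524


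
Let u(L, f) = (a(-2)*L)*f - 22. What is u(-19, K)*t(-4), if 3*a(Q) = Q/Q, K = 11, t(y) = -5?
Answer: 1375/3 ≈ 458.33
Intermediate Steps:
a(Q) = 1/3 (a(Q) = (Q/Q)/3 = (1/3)*1 = 1/3)
u(L, f) = -22 + L*f/3 (u(L, f) = (L/3)*f - 22 = L*f/3 - 22 = -22 + L*f/3)
u(-19, K)*t(-4) = (-22 + (1/3)*(-19)*11)*(-5) = (-22 - 209/3)*(-5) = -275/3*(-5) = 1375/3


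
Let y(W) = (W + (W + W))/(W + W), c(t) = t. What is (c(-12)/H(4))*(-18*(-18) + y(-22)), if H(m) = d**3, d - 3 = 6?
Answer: -434/81 ≈ -5.3580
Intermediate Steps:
d = 9 (d = 3 + 6 = 9)
y(W) = 3/2 (y(W) = (W + 2*W)/((2*W)) = (3*W)*(1/(2*W)) = 3/2)
H(m) = 729 (H(m) = 9**3 = 729)
(c(-12)/H(4))*(-18*(-18) + y(-22)) = (-12/729)*(-18*(-18) + 3/2) = (-12*1/729)*(324 + 3/2) = -4/243*651/2 = -434/81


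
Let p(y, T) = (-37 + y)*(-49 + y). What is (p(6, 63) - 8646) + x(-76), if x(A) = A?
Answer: -7389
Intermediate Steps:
p(y, T) = (-49 + y)*(-37 + y)
(p(6, 63) - 8646) + x(-76) = ((1813 + 6² - 86*6) - 8646) - 76 = ((1813 + 36 - 516) - 8646) - 76 = (1333 - 8646) - 76 = -7313 - 76 = -7389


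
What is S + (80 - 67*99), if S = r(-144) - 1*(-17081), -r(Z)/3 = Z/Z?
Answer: 10525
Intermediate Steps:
r(Z) = -3 (r(Z) = -3*Z/Z = -3*1 = -3)
S = 17078 (S = -3 - 1*(-17081) = -3 + 17081 = 17078)
S + (80 - 67*99) = 17078 + (80 - 67*99) = 17078 + (80 - 6633) = 17078 - 6553 = 10525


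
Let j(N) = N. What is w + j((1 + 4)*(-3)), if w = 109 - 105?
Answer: -11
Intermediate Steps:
w = 4
w + j((1 + 4)*(-3)) = 4 + (1 + 4)*(-3) = 4 + 5*(-3) = 4 - 15 = -11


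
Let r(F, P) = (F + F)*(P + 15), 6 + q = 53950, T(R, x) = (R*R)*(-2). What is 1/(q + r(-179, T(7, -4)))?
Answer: 1/83658 ≈ 1.1953e-5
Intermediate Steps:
T(R, x) = -2*R² (T(R, x) = R²*(-2) = -2*R²)
q = 53944 (q = -6 + 53950 = 53944)
r(F, P) = 2*F*(15 + P) (r(F, P) = (2*F)*(15 + P) = 2*F*(15 + P))
1/(q + r(-179, T(7, -4))) = 1/(53944 + 2*(-179)*(15 - 2*7²)) = 1/(53944 + 2*(-179)*(15 - 2*49)) = 1/(53944 + 2*(-179)*(15 - 98)) = 1/(53944 + 2*(-179)*(-83)) = 1/(53944 + 29714) = 1/83658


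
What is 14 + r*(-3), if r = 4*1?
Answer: 2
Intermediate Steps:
r = 4
14 + r*(-3) = 14 + 4*(-3) = 14 - 12 = 2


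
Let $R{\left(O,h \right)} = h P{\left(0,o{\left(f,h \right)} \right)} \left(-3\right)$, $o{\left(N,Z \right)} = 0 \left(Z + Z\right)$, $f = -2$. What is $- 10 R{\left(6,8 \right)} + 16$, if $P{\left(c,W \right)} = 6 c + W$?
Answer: $16$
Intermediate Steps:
$o{\left(N,Z \right)} = 0$ ($o{\left(N,Z \right)} = 0 \cdot 2 Z = 0$)
$P{\left(c,W \right)} = W + 6 c$
$R{\left(O,h \right)} = 0$ ($R{\left(O,h \right)} = h \left(0 + 6 \cdot 0\right) \left(-3\right) = h \left(0 + 0\right) \left(-3\right) = h 0 \left(-3\right) = 0 \left(-3\right) = 0$)
$- 10 R{\left(6,8 \right)} + 16 = \left(-10\right) 0 + 16 = 0 + 16 = 16$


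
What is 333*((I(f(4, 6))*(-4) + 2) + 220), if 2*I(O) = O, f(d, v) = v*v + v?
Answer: 45954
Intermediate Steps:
f(d, v) = v + v**2 (f(d, v) = v**2 + v = v + v**2)
I(O) = O/2
333*((I(f(4, 6))*(-4) + 2) + 220) = 333*((((6*(1 + 6))/2)*(-4) + 2) + 220) = 333*((((6*7)/2)*(-4) + 2) + 220) = 333*((((1/2)*42)*(-4) + 2) + 220) = 333*((21*(-4) + 2) + 220) = 333*((-84 + 2) + 220) = 333*(-82 + 220) = 333*138 = 45954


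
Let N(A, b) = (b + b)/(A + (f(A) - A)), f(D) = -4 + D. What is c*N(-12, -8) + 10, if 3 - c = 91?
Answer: -78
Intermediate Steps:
N(A, b) = 2*b/(-4 + A) (N(A, b) = (b + b)/(A + ((-4 + A) - A)) = (2*b)/(A - 4) = (2*b)/(-4 + A) = 2*b/(-4 + A))
c = -88 (c = 3 - 1*91 = 3 - 91 = -88)
c*N(-12, -8) + 10 = -176*(-8)/(-4 - 12) + 10 = -176*(-8)/(-16) + 10 = -176*(-8)*(-1)/16 + 10 = -88*1 + 10 = -88 + 10 = -78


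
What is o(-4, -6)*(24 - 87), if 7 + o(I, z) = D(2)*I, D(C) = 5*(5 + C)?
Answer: 9261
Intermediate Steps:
D(C) = 25 + 5*C
o(I, z) = -7 + 35*I (o(I, z) = -7 + (25 + 5*2)*I = -7 + (25 + 10)*I = -7 + 35*I)
o(-4, -6)*(24 - 87) = (-7 + 35*(-4))*(24 - 87) = (-7 - 140)*(-63) = -147*(-63) = 9261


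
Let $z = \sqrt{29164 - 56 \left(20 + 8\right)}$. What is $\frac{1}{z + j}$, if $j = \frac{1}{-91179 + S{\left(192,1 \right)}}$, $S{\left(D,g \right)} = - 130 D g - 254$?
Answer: $\frac{116393}{373852131070603} + \frac{27094660898 \sqrt{6899}}{373852131070603} \approx 0.0060197$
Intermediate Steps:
$S{\left(D,g \right)} = -254 - 130 D g$ ($S{\left(D,g \right)} = - 130 D g - 254 = -254 - 130 D g$)
$z = 2 \sqrt{6899}$ ($z = \sqrt{29164 - 1568} = \sqrt{27596} = 2 \sqrt{6899} \approx 166.12$)
$j = - \frac{1}{116393}$ ($j = \frac{1}{-91179 - \left(254 + 24960 \cdot 1\right)} = \frac{1}{-91179 - 25214} = \frac{1}{-116393} = - \frac{1}{116393} \approx -8.5916 \cdot 10^{-6}$)
$\frac{1}{z + j} = \frac{1}{2 \sqrt{6899} - \frac{1}{116393}} = \frac{1}{- \frac{1}{116393} + 2 \sqrt{6899}}$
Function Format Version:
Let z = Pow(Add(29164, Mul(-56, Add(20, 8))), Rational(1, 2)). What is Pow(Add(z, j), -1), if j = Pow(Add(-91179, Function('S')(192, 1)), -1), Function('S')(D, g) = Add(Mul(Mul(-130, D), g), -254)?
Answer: Add(Rational(116393, 373852131070603), Mul(Rational(27094660898, 373852131070603), Pow(6899, Rational(1, 2)))) ≈ 0.0060197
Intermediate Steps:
Function('S')(D, g) = Add(-254, Mul(-130, D, g)) (Function('S')(D, g) = Add(Mul(-130, D, g), -254) = Add(-254, Mul(-130, D, g)))
z = Mul(2, Pow(6899, Rational(1, 2))) (z = Pow(Add(29164, Mul(-56, 28)), Rational(1, 2)) = Pow(Add(29164, -1568), Rational(1, 2)) = Pow(27596, Rational(1, 2)) = Mul(2, Pow(6899, Rational(1, 2))) ≈ 166.12)
j = Rational(-1, 116393) (j = Pow(Add(-91179, Add(-254, Mul(-130, 192, 1))), -1) = Pow(Add(-91179, Add(-254, -24960)), -1) = Pow(Add(-91179, -25214), -1) = Pow(-116393, -1) = Rational(-1, 116393) ≈ -8.5916e-6)
Pow(Add(z, j), -1) = Pow(Add(Mul(2, Pow(6899, Rational(1, 2))), Rational(-1, 116393)), -1) = Pow(Add(Rational(-1, 116393), Mul(2, Pow(6899, Rational(1, 2)))), -1)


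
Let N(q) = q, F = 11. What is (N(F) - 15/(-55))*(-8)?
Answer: -992/11 ≈ -90.182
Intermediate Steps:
(N(F) - 15/(-55))*(-8) = (11 - 15/(-55))*(-8) = (11 - 15*(-1/55))*(-8) = (11 + 3/11)*(-8) = (124/11)*(-8) = -992/11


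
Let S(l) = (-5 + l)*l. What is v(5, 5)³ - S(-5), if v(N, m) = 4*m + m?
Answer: 15575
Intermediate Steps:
v(N, m) = 5*m
S(l) = l*(-5 + l)
v(5, 5)³ - S(-5) = (5*5)³ - (-5)*(-5 - 5) = 25³ - (-5)*(-10) = 15625 - 1*50 = 15625 - 50 = 15575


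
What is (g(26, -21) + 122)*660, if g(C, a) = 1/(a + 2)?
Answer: 1529220/19 ≈ 80485.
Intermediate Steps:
g(C, a) = 1/(2 + a)
(g(26, -21) + 122)*660 = (1/(2 - 21) + 122)*660 = (1/(-19) + 122)*660 = (-1/19 + 122)*660 = (2317/19)*660 = 1529220/19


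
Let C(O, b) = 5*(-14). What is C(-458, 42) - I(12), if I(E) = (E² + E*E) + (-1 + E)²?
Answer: -479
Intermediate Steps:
I(E) = (-1 + E)² + 2*E² (I(E) = (E² + E²) + (-1 + E)² = 2*E² + (-1 + E)² = (-1 + E)² + 2*E²)
C(O, b) = -70
C(-458, 42) - I(12) = -70 - ((-1 + 12)² + 2*12²) = -70 - (11² + 2*144) = -70 - (121 + 288) = -70 - 1*409 = -70 - 409 = -479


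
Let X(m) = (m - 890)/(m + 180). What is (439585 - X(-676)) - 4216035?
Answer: -936560383/248 ≈ -3.7765e+6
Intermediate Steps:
X(m) = (-890 + m)/(180 + m)
(439585 - X(-676)) - 4216035 = (439585 - (-890 - 676)/(180 - 676)) - 4216035 = (439585 - (-1566)/(-496)) - 4216035 = (439585 - (-1)*(-1566)/496) - 4216035 = (439585 - 1*783/248) - 4216035 = (439585 - 783/248) - 4216035 = 109016297/248 - 4216035 = -936560383/248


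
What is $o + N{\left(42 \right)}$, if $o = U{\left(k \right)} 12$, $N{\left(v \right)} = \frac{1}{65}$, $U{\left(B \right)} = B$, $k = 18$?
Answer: $\frac{14041}{65} \approx 216.02$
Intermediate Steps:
$N{\left(v \right)} = \frac{1}{65}$
$o = 216$ ($o = 18 \cdot 12 = 216$)
$o + N{\left(42 \right)} = 216 + \frac{1}{65} = \frac{14041}{65}$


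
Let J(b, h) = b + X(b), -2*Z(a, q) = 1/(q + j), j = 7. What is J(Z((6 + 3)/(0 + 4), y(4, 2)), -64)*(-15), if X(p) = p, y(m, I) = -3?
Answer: 15/4 ≈ 3.7500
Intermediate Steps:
Z(a, q) = -1/(2*(7 + q)) (Z(a, q) = -1/(2*(q + 7)) = -1/(2*(7 + q)))
J(b, h) = 2*b (J(b, h) = b + b = 2*b)
J(Z((6 + 3)/(0 + 4), y(4, 2)), -64)*(-15) = (2*(-1/(14 + 2*(-3))))*(-15) = (2*(-1/(14 - 6)))*(-15) = (2*(-1/8))*(-15) = (2*(-1*⅛))*(-15) = (2*(-⅛))*(-15) = -¼*(-15) = 15/4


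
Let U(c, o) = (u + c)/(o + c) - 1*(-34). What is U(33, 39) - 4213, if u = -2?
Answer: -300857/72 ≈ -4178.6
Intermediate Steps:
U(c, o) = 34 + (-2 + c)/(c + o) (U(c, o) = (-2 + c)/(o + c) - 1*(-34) = (-2 + c)/(c + o) + 34 = 34 + (-2 + c)/(c + o))
U(33, 39) - 4213 = (-2 + 34*39 + 35*33)/(33 + 39) - 4213 = (-2 + 1326 + 1155)/72 - 4213 = (1/72)*2479 - 4213 = 2479/72 - 4213 = -300857/72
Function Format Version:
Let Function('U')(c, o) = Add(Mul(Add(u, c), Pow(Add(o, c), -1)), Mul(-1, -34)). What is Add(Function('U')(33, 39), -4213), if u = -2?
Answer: Rational(-300857, 72) ≈ -4178.6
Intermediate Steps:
Function('U')(c, o) = Add(34, Mul(Pow(Add(c, o), -1), Add(-2, c))) (Function('U')(c, o) = Add(Mul(Add(-2, c), Pow(Add(o, c), -1)), Mul(-1, -34)) = Add(Mul(Add(-2, c), Pow(Add(c, o), -1)), 34) = Add(Mul(Pow(Add(c, o), -1), Add(-2, c)), 34) = Add(34, Mul(Pow(Add(c, o), -1), Add(-2, c))))
Add(Function('U')(33, 39), -4213) = Add(Mul(Pow(Add(33, 39), -1), Add(-2, Mul(34, 39), Mul(35, 33))), -4213) = Add(Mul(Pow(72, -1), Add(-2, 1326, 1155)), -4213) = Add(Mul(Rational(1, 72), 2479), -4213) = Add(Rational(2479, 72), -4213) = Rational(-300857, 72)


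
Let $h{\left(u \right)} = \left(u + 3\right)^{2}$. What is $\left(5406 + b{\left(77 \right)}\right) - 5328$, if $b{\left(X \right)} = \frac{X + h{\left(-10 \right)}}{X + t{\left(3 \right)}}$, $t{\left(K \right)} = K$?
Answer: $\frac{3183}{40} \approx 79.575$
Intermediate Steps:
$h{\left(u \right)} = \left(3 + u\right)^{2}$
$b{\left(X \right)} = \frac{49 + X}{3 + X}$ ($b{\left(X \right)} = \frac{X + \left(3 - 10\right)^{2}}{X + 3} = \frac{X + \left(-7\right)^{2}}{3 + X} = \frac{X + 49}{3 + X} = \frac{49 + X}{3 + X}$)
$\left(5406 + b{\left(77 \right)}\right) - 5328 = \left(5406 + \frac{49 + 77}{3 + 77}\right) - 5328 = \left(5406 + \frac{1}{80} \cdot 126\right) - 5328 = \left(5406 + \frac{63}{40}\right) - 5328 = \frac{216303}{40} - 5328 = \frac{3183}{40}$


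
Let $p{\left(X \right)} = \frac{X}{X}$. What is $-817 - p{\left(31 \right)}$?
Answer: $-818$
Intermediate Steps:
$p{\left(X \right)} = 1$
$-817 - p{\left(31 \right)} = -817 - 1 = -818$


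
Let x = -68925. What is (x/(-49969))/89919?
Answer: 22975/1497720837 ≈ 1.5340e-5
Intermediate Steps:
(x/(-49969))/89919 = -68925/(-49969)/89919 = -68925*(-1/49969)*(1/89919) = (68925/49969)*(1/89919) = 22975/1497720837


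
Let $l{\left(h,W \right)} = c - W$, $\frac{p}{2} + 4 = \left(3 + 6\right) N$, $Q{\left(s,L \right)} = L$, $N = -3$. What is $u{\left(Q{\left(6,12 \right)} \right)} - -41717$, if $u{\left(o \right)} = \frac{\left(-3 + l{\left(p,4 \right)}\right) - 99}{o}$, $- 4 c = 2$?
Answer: $\frac{333665}{8} \approx 41708.0$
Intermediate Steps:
$c = - \frac{1}{2}$ ($c = \left(- \frac{1}{4}\right) 2 = - \frac{1}{2} \approx -0.5$)
$p = -62$ ($p = -8 + 2 \left(3 + 6\right) \left(-3\right) = -8 + 2 \cdot 9 \left(-3\right) = -8 + 2 \left(-27\right) = -8 - 54 = -62$)
$l{\left(h,W \right)} = - \frac{1}{2} - W$
$u{\left(o \right)} = - \frac{213}{2 o}$ ($u{\left(o \right)} = \frac{\left(-3 - \frac{9}{2}\right) - 99}{o} = \frac{- \frac{15}{2} - 99}{o} = - \frac{213}{2 o}$)
$u{\left(Q{\left(6,12 \right)} \right)} - -41717 = - \frac{213}{2 \cdot 12} - -41717 = \left(- \frac{213}{2}\right) \frac{1}{12} + 41717 = - \frac{71}{8} + 41717 = \frac{333665}{8}$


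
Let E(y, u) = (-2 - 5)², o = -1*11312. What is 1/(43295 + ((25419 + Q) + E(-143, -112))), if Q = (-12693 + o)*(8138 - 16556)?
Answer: 1/202142853 ≈ 4.9470e-9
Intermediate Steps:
o = -11312
E(y, u) = 49 (E(y, u) = (-7)² = 49)
Q = 202074090 (Q = (-12693 - 11312)*(8138 - 16556) = -24005*(-8418) = 202074090)
1/(43295 + ((25419 + Q) + E(-143, -112))) = 1/(43295 + ((25419 + 202074090) + 49)) = 1/(43295 + (202099509 + 49)) = 1/(43295 + 202099558) = 1/202142853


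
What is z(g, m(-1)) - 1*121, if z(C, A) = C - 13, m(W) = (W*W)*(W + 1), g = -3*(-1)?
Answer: -131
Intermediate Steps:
g = 3
m(W) = W**2*(1 + W)
z(C, A) = -13 + C
z(g, m(-1)) - 1*121 = (-13 + 3) - 1*121 = -10 - 121 = -131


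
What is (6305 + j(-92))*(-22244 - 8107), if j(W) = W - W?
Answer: -191363055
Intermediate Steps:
j(W) = 0
(6305 + j(-92))*(-22244 - 8107) = (6305 + 0)*(-22244 - 8107) = 6305*(-30351) = -191363055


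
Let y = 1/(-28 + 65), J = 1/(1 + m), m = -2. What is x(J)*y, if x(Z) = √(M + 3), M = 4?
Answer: √7/37 ≈ 0.071507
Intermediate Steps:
J = -1 (J = 1/(1 - 2) = 1/(-1) = -1)
x(Z) = √7 (x(Z) = √(4 + 3) = √7)
y = 1/37 ≈ 0.027027
x(J)*y = √7*(1/37) = √7/37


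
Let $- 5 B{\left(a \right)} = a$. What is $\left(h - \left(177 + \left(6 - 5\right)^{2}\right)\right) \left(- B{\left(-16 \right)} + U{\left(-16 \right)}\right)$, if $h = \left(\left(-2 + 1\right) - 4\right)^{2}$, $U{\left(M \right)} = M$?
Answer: $\frac{14688}{5} \approx 2937.6$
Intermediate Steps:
$B{\left(a \right)} = - \frac{a}{5}$
$h = 25$ ($h = \left(-1 - 4\right)^{2} = \left(-5\right)^{2} = 25$)
$\left(h - \left(177 + \left(6 - 5\right)^{2}\right)\right) \left(- B{\left(-16 \right)} + U{\left(-16 \right)}\right) = \left(25 - \left(177 + \left(6 - 5\right)^{2}\right)\right) \left(- \frac{\left(-1\right) \left(-16\right)}{5} - 16\right) = \left(25 - 178\right) \left(\left(-1\right) \frac{16}{5} - 16\right) = \left(25 - 178\right) \left(- \frac{16}{5} - 16\right) = \left(25 - 178\right) \left(- \frac{96}{5}\right) = \left(-153\right) \left(- \frac{96}{5}\right) = \frac{14688}{5}$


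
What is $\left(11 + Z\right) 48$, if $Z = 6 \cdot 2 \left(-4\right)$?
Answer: $-1776$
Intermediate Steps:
$Z = -48$ ($Z = 12 \left(-4\right) = -48$)
$\left(11 + Z\right) 48 = \left(11 - 48\right) 48 = \left(-37\right) 48 = -1776$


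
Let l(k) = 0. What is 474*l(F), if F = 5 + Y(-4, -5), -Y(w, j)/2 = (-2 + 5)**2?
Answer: 0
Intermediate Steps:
Y(w, j) = -18 (Y(w, j) = -2*(-2 + 5)**2 = -2*3**2 = -2*9 = -18)
F = -13 (F = 5 - 18 = -13)
474*l(F) = 474*0 = 0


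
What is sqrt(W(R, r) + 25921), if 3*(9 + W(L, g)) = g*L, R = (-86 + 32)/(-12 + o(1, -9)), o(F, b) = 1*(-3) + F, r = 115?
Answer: sqrt(1276933)/7 ≈ 161.43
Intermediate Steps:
o(F, b) = -3 + F
R = 27/7 (R = (-86 + 32)/(-12 + (-3 + 1)) = -54/(-12 - 2) = -54/(-14) = -54*(-1/14) = 27/7 ≈ 3.8571)
W(L, g) = -9 + L*g/3 (W(L, g) = -9 + (g*L)/3 = -9 + (L*g)/3 = -9 + L*g/3)
sqrt(W(R, r) + 25921) = sqrt((-9 + (1/3)*(27/7)*115) + 25921) = sqrt((-9 + 1035/7) + 25921) = sqrt(972/7 + 25921) = sqrt(182419/7) = sqrt(1276933)/7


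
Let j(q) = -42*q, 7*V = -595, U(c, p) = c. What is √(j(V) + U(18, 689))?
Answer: 2*√897 ≈ 59.900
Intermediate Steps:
V = -85 (V = (⅐)*(-595) = -85)
√(j(V) + U(18, 689)) = √(-42*(-85) + 18) = √(3570 + 18) = √3588 = 2*√897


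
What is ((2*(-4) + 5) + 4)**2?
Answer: 1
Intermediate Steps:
((2*(-4) + 5) + 4)**2 = ((-8 + 5) + 4)**2 = (-3 + 4)**2 = 1**2 = 1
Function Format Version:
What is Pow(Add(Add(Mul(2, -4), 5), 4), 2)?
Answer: 1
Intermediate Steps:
Pow(Add(Add(Mul(2, -4), 5), 4), 2) = Pow(Add(Add(-8, 5), 4), 2) = Pow(Add(-3, 4), 2) = Pow(1, 2) = 1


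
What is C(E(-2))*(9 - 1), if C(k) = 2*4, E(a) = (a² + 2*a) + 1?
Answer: 64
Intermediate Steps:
E(a) = 1 + a² + 2*a
C(k) = 8
C(E(-2))*(9 - 1) = 8*(9 - 1) = 8*8 = 64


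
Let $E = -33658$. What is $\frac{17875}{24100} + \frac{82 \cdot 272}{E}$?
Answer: $\frac{1282207}{16223156} \approx 0.079036$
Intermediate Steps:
$\frac{17875}{24100} + \frac{82 \cdot 272}{E} = \frac{17875}{24100} + \frac{82 \cdot 272}{-33658} = 17875 \cdot \frac{1}{24100} + 22304 \left(- \frac{1}{33658}\right) = \frac{715}{964} - \frac{11152}{16829} = \frac{1282207}{16223156}$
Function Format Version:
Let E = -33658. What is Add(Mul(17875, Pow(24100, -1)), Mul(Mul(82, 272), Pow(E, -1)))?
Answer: Rational(1282207, 16223156) ≈ 0.079036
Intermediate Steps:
Add(Mul(17875, Pow(24100, -1)), Mul(Mul(82, 272), Pow(E, -1))) = Add(Mul(17875, Pow(24100, -1)), Mul(Mul(82, 272), Pow(-33658, -1))) = Add(Mul(17875, Rational(1, 24100)), Mul(22304, Rational(-1, 33658))) = Add(Rational(715, 964), Rational(-11152, 16829)) = Rational(1282207, 16223156)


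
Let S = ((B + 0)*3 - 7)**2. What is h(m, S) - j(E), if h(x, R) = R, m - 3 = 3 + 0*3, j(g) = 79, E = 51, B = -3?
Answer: 177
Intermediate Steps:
m = 6 (m = 3 + (3 + 0*3) = 3 + (3 + 0) = 3 + 3 = 6)
S = 256 (S = ((-3 + 0)*3 - 7)**2 = (-3*3 - 7)**2 = (-9 - 7)**2 = (-16)**2 = 256)
h(m, S) - j(E) = 256 - 1*79 = 256 - 79 = 177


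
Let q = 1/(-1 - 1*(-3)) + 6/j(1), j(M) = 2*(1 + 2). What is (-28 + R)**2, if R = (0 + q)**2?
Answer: 10609/16 ≈ 663.06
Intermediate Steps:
j(M) = 6 (j(M) = 2*3 = 6)
q = 3/2 (q = 1/(-1 - 1*(-3)) + 6/6 = 1/(-1 + 3) + 6*(1/6) = 1/2 + 1 = 3/2 ≈ 1.5000)
R = 9/4 (R = (0 + 3/2)**2 = (3/2)**2 = 9/4 ≈ 2.2500)
(-28 + R)**2 = (-28 + 9/4)**2 = (-103/4)**2 = 10609/16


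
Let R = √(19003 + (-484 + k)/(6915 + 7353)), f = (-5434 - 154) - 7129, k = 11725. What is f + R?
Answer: -12717 + √107464215835/2378 ≈ -12579.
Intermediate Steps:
f = -12717 (f = -5588 - 7129 = -12717)
R = √107464215835/2378 (R = √(19003 + (-484 + 11725)/(6915 + 7353)) = √(19003 + 11241/14268) = √(19003 + 11241*(1/14268)) = √(19003 + 3747/4756) = √(90382015/4756) = √107464215835/2378 ≈ 137.85)
f + R = -12717 + √107464215835/2378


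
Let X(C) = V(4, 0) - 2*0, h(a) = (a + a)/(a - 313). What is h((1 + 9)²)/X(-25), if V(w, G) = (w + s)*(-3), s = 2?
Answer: 100/1917 ≈ 0.052165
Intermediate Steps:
V(w, G) = -6 - 3*w (V(w, G) = (w + 2)*(-3) = (2 + w)*(-3) = -6 - 3*w)
h(a) = 2*a/(-313 + a) (h(a) = (2*a)/(-313 + a) = 2*a/(-313 + a))
X(C) = -18 (X(C) = (-6 - 3*4) - 2*0 = (-6 - 12) + 0 = -18 + 0 = -18)
h((1 + 9)²)/X(-25) = (2*(1 + 9)²/(-313 + (1 + 9)²))/(-18) = (2*10²/(-313 + 10²))*(-1/18) = (2*100/(-313 + 100))*(-1/18) = (2*100/(-213))*(-1/18) = (2*100*(-1/213))*(-1/18) = -200/213*(-1/18) = 100/1917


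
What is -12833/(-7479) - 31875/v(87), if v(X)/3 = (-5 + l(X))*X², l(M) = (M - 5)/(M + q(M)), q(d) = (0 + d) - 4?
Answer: 543870803/268366464 ≈ 2.0266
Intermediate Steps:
q(d) = -4 + d (q(d) = d - 4 = -4 + d)
l(M) = (-5 + M)/(-4 + 2*M) (l(M) = (M - 5)/(M + (-4 + M)) = (-5 + M)/(-4 + 2*M))
v(X) = 3*X²*(-5 + (-5 + X)/(2*(-2 + X))) (v(X) = 3*((-5 + (-5 + X)/(2*(-2 + X)))*X²) = 3*(X²*(-5 + (-5 + X)/(2*(-2 + X)))) = 3*X²*(-5 + (-5 + X)/(2*(-2 + X))))
-12833/(-7479) - 31875/v(87) = -12833/(-7479) - 31875*2*(-2 + 87)/(68121*(5 - 3*87)) = -12833*(-1/7479) - 31875*170/(68121*(5 - 261)) = 12833/7479 - 31875/((9/2)*7569*(1/85)*(-256)) = 12833/7479 - 31875/(-8719488/85) = 12833/7479 - 31875*(-85/8719488) = 12833/7479 + 903125/2906496 = 543870803/268366464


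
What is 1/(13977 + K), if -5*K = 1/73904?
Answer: 369520/5164781039 ≈ 7.1546e-5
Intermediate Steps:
K = -1/369520 (K = -⅕/73904 = -⅕*1/73904 = -1/369520 ≈ -2.7062e-6)
1/(13977 + K) = 1/(13977 - 1/369520) = 1/(5164781039/369520) = 369520/5164781039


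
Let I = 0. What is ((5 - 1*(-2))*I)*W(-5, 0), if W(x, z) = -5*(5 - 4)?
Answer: 0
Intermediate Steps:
W(x, z) = -5 (W(x, z) = -5*1 = -5)
((5 - 1*(-2))*I)*W(-5, 0) = ((5 - 1*(-2))*0)*(-5) = ((5 + 2)*0)*(-5) = (7*0)*(-5) = 0*(-5) = 0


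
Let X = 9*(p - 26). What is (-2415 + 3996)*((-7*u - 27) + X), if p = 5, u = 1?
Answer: -352563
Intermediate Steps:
X = -189 (X = 9*(5 - 26) = 9*(-21) = -189)
(-2415 + 3996)*((-7*u - 27) + X) = (-2415 + 3996)*((-7*1 - 27) - 189) = 1581*((-7 - 27) - 189) = 1581*(-34 - 189) = 1581*(-223) = -352563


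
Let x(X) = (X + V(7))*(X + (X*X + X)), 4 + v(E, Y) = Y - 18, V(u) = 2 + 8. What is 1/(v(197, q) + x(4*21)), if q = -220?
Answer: 1/678814 ≈ 1.4732e-6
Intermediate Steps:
V(u) = 10
v(E, Y) = -22 + Y (v(E, Y) = -4 + (Y - 18) = -4 + (-18 + Y) = -22 + Y)
x(X) = (10 + X)*(X² + 2*X) (x(X) = (X + 10)*(X + (X*X + X)) = (10 + X)*(X + (X² + X)) = (10 + X)*(X + (X + X²)) = (10 + X)*(X² + 2*X))
1/(v(197, q) + x(4*21)) = 1/((-22 - 220) + (4*21)*(20 + (4*21)² + 12*(4*21))) = 1/(-242 + 84*(20 + 84² + 12*84)) = 1/(-242 + 84*(20 + 7056 + 1008)) = 1/(-242 + 84*8084) = 1/(-242 + 679056) = 1/678814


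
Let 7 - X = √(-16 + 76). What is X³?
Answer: 1603 - 414*√15 ≈ -0.41511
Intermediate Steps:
X = 7 - 2*√15 (X = 7 - √(-16 + 76) = 7 - √60 = 7 - 2*√15 ≈ -0.74597)
X³ = (7 - 2*√15)³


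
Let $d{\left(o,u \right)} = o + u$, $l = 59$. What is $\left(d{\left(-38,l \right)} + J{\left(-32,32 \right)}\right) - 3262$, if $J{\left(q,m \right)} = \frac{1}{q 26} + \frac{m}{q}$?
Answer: $- \frac{2697345}{832} \approx -3242.0$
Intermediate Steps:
$J{\left(q,m \right)} = \frac{1}{26 q} + \frac{m}{q}$ ($J{\left(q,m \right)} = \frac{1}{q} \frac{1}{26} + \frac{m}{q} = \frac{1}{26 q} + \frac{m}{q}$)
$\left(d{\left(-38,l \right)} + J{\left(-32,32 \right)}\right) - 3262 = \left(\left(-38 + 59\right) + \frac{\frac{1}{26} + 32}{-32}\right) - 3262 = \left(21 - \frac{833}{832}\right) - 3262 = \frac{16639}{832} - 3262 = - \frac{2697345}{832}$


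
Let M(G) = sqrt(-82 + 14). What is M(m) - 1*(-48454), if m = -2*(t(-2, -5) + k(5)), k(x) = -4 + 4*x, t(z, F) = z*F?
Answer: 48454 + 2*I*sqrt(17) ≈ 48454.0 + 8.2462*I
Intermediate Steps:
t(z, F) = F*z
m = -52 (m = -2*(-5*(-2) + (-4 + 4*5)) = -2*(10 + (-4 + 20)) = -2*(10 + 16) = -2*26 = -52)
M(G) = 2*I*sqrt(17) (M(G) = sqrt(-68) = 2*I*sqrt(17))
M(m) - 1*(-48454) = 2*I*sqrt(17) - 1*(-48454) = 2*I*sqrt(17) + 48454 = 48454 + 2*I*sqrt(17)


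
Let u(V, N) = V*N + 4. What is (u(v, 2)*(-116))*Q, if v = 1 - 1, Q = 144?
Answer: -66816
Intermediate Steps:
v = 0
u(V, N) = 4 + N*V (u(V, N) = N*V + 4 = 4 + N*V)
(u(v, 2)*(-116))*Q = ((4 + 2*0)*(-116))*144 = ((4 + 0)*(-116))*144 = (4*(-116))*144 = -464*144 = -66816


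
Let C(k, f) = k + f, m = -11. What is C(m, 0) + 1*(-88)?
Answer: -99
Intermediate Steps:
C(k, f) = f + k
C(m, 0) + 1*(-88) = (0 - 11) + 1*(-88) = -11 - 88 = -99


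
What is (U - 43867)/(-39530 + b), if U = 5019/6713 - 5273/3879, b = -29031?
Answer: 163185804751/255044246121 ≈ 0.63983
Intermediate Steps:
U = -2275564/3719961 (U = 5019*(1/6713) - 5273*1/3879 = 717/959 - 5273/3879 = -2275564/3719961 ≈ -0.61172)
(U - 43867)/(-39530 + b) = (-2275564/3719961 - 43867)/(-39530 - 29031) = -163185804751/3719961/(-68561) = -163185804751/3719961*(-1/68561) = 163185804751/255044246121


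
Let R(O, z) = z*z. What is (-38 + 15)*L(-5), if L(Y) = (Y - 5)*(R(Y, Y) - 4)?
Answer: 4830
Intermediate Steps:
R(O, z) = z²
L(Y) = (-5 + Y)*(-4 + Y²) (L(Y) = (Y - 5)*(Y² - 4) = (-5 + Y)*(-4 + Y²))
(-38 + 15)*L(-5) = (-38 + 15)*(20 + (-5)³ - 5*(-5)² - 4*(-5)) = -23*(20 - 125 - 5*25 + 20) = -23*(20 - 125 - 125 + 20) = -23*(-210) = 4830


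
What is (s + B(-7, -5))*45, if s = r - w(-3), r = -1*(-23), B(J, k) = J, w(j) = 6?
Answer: 450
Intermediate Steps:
r = 23
s = 17 (s = 23 - 1*6 = 23 - 6 = 17)
(s + B(-7, -5))*45 = (17 - 7)*45 = 10*45 = 450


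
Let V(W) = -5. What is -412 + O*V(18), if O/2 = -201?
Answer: 1598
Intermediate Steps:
O = -402 (O = 2*(-201) = -402)
-412 + O*V(18) = -412 - 402*(-5) = -412 + 2010 = 1598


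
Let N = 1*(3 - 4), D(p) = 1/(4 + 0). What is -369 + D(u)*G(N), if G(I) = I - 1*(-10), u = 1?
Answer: -1467/4 ≈ -366.75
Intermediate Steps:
D(p) = 1/4
N = -1 (N = 1*(-1) = -1)
G(I) = 10 + I (G(I) = I + 10 = 10 + I)
-369 + D(u)*G(N) = -369 + (10 - 1)/4 = -369 + (1/4)*9 = -369 + 9/4 = -1467/4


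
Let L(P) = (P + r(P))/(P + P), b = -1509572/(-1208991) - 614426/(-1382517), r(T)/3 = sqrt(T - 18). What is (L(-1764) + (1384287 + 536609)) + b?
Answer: 2140457638121915317/1114300406898 - 3*I*sqrt(22)/392 ≈ 1.9209e+6 - 0.035896*I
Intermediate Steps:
r(T) = 3*sqrt(-18 + T) (r(T) = 3*sqrt(T - 18) = 3*sqrt(-18 + T))
b = 943281485630/557150203449 (b = -1509572*(-1/1208991) - 614426*(-1/1382517) = 1509572/1208991 + 614426/1382517 = 943281485630/557150203449 ≈ 1.6930)
L(P) = (P + 3*sqrt(-18 + P))/(2*P) (L(P) = (P + 3*sqrt(-18 + P))/(P + P) = (P + 3*sqrt(-18 + P))/((2*P)) = (P + 3*sqrt(-18 + P))*(1/(2*P)) = (P + 3*sqrt(-18 + P))/(2*P))
(L(-1764) + (1384287 + 536609)) + b = ((1/2)*(-1764 + 3*sqrt(-18 - 1764))/(-1764) + (1384287 + 536609)) + 943281485630/557150203449 = ((1/2)*(-1/1764)*(-1764 + 3*sqrt(-1782)) + 1920896) + 943281485630/557150203449 = ((1/2)*(-1/1764)*(-1764 + 3*(9*I*sqrt(22))) + 1920896) + 943281485630/557150203449 = ((1/2)*(-1/1764)*(-1764 + 27*I*sqrt(22)) + 1920896) + 943281485630/557150203449 = ((1/2 - 3*I*sqrt(22)/392) + 1920896) + 943281485630/557150203449 = (3841793/2 - 3*I*sqrt(22)/392) + 943281485630/557150203449 = 2140457638121915317/1114300406898 - 3*I*sqrt(22)/392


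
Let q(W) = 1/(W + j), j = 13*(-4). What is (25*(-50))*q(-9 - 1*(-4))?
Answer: 1250/57 ≈ 21.930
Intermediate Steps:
j = -52
q(W) = 1/(-52 + W) (q(W) = 1/(W - 52) = 1/(-52 + W))
(25*(-50))*q(-9 - 1*(-4)) = (25*(-50))/(-52 + (-9 - 1*(-4))) = -1250/(-52 + (-9 + 4)) = -1250/(-52 - 5) = -1250/(-57) = -1250*(-1/57) = 1250/57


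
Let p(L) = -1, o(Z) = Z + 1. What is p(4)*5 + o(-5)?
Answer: -9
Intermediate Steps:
o(Z) = 1 + Z
p(4)*5 + o(-5) = -1*5 + (1 - 5) = -5 - 4 = -9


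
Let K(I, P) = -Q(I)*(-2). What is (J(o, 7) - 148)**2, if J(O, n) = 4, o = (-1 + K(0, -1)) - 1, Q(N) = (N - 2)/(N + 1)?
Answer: 20736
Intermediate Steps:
Q(N) = (-2 + N)/(1 + N)
K(I, P) = 2*(-2 + I)/(1 + I) (K(I, P) = -(-2 + I)/(1 + I)*(-2) = 2*(-2 + I)/(1 + I))
o = -6 (o = (-1 + 2*(-2 + 0)/(1 + 0)) - 1 = (-1 + 2*(-2)/1) - 1 = (-1 + 2*1*(-2)) - 1 = (-1 - 4) - 1 = -5 - 1 = -6)
(J(o, 7) - 148)**2 = (4 - 148)**2 = (-144)**2 = 20736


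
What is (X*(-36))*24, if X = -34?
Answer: 29376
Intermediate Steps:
(X*(-36))*24 = -34*(-36)*24 = 1224*24 = 29376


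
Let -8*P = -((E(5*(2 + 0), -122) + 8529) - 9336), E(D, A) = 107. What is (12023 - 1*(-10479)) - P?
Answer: 45179/2 ≈ 22590.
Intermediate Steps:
P = -175/2 (P = -(-1)*((107 + 8529) - 9336)/8 = -(-1)*(8636 - 9336)/8 = -(-1)*(-700)/8 = -⅛*700 = -175/2 ≈ -87.500)
(12023 - 1*(-10479)) - P = (12023 - 1*(-10479)) - 1*(-175/2) = (12023 + 10479) + 175/2 = 22502 + 175/2 = 45179/2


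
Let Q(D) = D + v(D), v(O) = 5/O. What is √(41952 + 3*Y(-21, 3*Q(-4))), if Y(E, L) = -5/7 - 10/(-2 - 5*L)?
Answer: √193731067047/2149 ≈ 204.82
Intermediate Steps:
Q(D) = D + 5/D
Y(E, L) = -5/7 - 10/(-2 - 5*L) (Y(E, L) = -5*⅐ - 10/(-2 - 5*L) = -5/7 - 10/(-2 - 5*L))
√(41952 + 3*Y(-21, 3*Q(-4))) = √(41952 + 3*(5*(12 - 15*(-4 + 5/(-4)))/(7*(2 + 5*(3*(-4 + 5/(-4))))))) = √(41952 + 3*(5*(12 - 15*(-4 + 5*(-¼)))/(7*(2 + 5*(3*(-4 + 5*(-¼))))))) = √(41952 + 3*(5*(12 - 15*(-4 - 5/4))/(7*(2 + 5*(3*(-4 - 5/4)))))) = √(41952 + 3*(5*(12 - 15*(-21)/4)/(7*(2 + 5*(3*(-21/4)))))) = √(41952 + 3*(5*(12 - 5*(-63/4))/(7*(2 + 5*(-63/4))))) = √(41952 + 3*(5*(12 + 315/4)/(7*(2 - 315/4)))) = √(41952 + 3*((5/7)*(363/4)/(-307/4))) = √(41952 + 3*((5/7)*(-4/307)*(363/4))) = √(41952 + 3*(-1815/2149)) = √(41952 - 5445/2149) = √(90149403/2149) = √193731067047/2149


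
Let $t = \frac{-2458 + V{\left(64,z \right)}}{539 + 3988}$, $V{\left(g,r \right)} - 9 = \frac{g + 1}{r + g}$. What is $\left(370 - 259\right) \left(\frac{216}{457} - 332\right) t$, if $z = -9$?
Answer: $\frac{150941663096}{7585743} \approx 19898.0$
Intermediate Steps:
$V{\left(g,r \right)} = 9 + \frac{1 + g}{g + r}$ ($V{\left(g,r \right)} = 9 + \frac{g + 1}{r + g} = 9 + \frac{1 + g}{g + r}$)
$t = - \frac{26926}{49797}$ ($t = \frac{-2458 + \frac{1 + 9 \left(-9\right) + 10 \cdot 64}{64 - 9}}{539 + 3988} = \frac{-2458 + \frac{1 - 81 + 640}{55}}{4527} = \left(-2458 + \frac{1}{55} \cdot 560\right) \frac{1}{4527} = \left(-2458 + \frac{112}{11}\right) \frac{1}{4527} = \left(- \frac{26926}{11}\right) \frac{1}{4527} = - \frac{26926}{49797} \approx -0.54072$)
$\left(370 - 259\right) \left(\frac{216}{457} - 332\right) t = \left(370 - 259\right) \left(\frac{216}{457} - 332\right) \left(- \frac{26926}{49797}\right) = 111 \left(216 \cdot \frac{1}{457} - 332\right) \left(- \frac{26926}{49797}\right) = 111 \left(\frac{216}{457} - 332\right) \left(- \frac{26926}{49797}\right) = 111 \left(- \frac{151508}{457}\right) \left(- \frac{26926}{49797}\right) = \left(- \frac{16817388}{457}\right) \left(- \frac{26926}{49797}\right) = \frac{150941663096}{7585743}$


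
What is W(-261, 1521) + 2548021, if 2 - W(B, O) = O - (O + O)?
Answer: 2549544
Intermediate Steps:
W(B, O) = 2 + O (W(B, O) = 2 - (O - (O + O)) = 2 - (O - 2*O) = 2 - (-1)*O = 2 + O)
W(-261, 1521) + 2548021 = (2 + 1521) + 2548021 = 1523 + 2548021 = 2549544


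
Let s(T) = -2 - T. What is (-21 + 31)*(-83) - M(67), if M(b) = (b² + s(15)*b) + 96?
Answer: -4276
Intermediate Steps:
M(b) = 96 + b² - 17*b (M(b) = (b² + (-2 - 1*15)*b) + 96 = (b² + (-2 - 15)*b) + 96 = (b² - 17*b) + 96 = 96 + b² - 17*b)
(-21 + 31)*(-83) - M(67) = (-21 + 31)*(-83) - (96 + 67² - 17*67) = 10*(-83) - (96 + 4489 - 1139) = -830 - 1*3446 = -830 - 3446 = -4276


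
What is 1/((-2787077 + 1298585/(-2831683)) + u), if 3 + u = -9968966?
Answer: -2831683/36121079904003 ≈ -7.8394e-8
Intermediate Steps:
u = -9968969 (u = -3 - 9968966 = -9968969)
1/((-2787077 + 1298585/(-2831683)) + u) = 1/((-2787077 + 1298585/(-2831683)) - 9968969) = 1/((-2787077 + 1298585*(-1/2831683)) - 9968969) = 1/((-2787077 - 1298585/2831683) - 9968969) = 1/(-7892119859176/2831683 - 9968969) = 1/(-36121079904003/2831683) = -2831683/36121079904003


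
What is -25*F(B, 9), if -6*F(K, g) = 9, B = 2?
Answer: 75/2 ≈ 37.500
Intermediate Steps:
F(K, g) = -3/2 (F(K, g) = -⅙*9 = -3/2)
-25*F(B, 9) = -25*(-3/2) = 75/2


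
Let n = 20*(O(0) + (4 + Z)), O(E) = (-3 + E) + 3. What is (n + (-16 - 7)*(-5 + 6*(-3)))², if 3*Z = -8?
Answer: 2778889/9 ≈ 3.0877e+5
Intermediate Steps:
Z = -8/3 (Z = (⅓)*(-8) = -8/3 ≈ -2.6667)
O(E) = E
n = 80/3 (n = 20*(0 + (4 - 8/3)) = 20*(0 + 4/3) = 20*(4/3) = 80/3 ≈ 26.667)
(n + (-16 - 7)*(-5 + 6*(-3)))² = (80/3 + (-16 - 7)*(-5 + 6*(-3)))² = (80/3 - 23*(-5 - 18))² = (80/3 - 23*(-23))² = (80/3 + 529)² = (1667/3)² = 2778889/9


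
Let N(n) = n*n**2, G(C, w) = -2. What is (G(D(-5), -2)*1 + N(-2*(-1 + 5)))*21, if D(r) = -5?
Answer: -10794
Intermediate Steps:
N(n) = n**3
(G(D(-5), -2)*1 + N(-2*(-1 + 5)))*21 = (-2*1 + (-2*(-1 + 5))**3)*21 = (-2 + (-2*4)**3)*21 = (-2 + (-8)**3)*21 = (-2 - 512)*21 = -514*21 = -10794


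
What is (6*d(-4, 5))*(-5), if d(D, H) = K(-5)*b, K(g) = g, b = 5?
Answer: 750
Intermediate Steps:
d(D, H) = -25 (d(D, H) = -5*5 = -25)
(6*d(-4, 5))*(-5) = (6*(-25))*(-5) = -150*(-5) = 750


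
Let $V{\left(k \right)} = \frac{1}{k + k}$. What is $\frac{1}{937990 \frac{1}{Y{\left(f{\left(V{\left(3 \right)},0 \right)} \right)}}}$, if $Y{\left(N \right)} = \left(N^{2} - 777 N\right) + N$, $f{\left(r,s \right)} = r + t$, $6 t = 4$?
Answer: $- \frac{4651}{6753528} \approx -0.00068868$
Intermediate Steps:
$t = \frac{2}{3}$ ($t = \frac{1}{6} \cdot 4 = \frac{2}{3} \approx 0.66667$)
$V{\left(k \right)} = \frac{1}{2 k}$
$f{\left(r,s \right)} = \frac{2}{3} + r$ ($f{\left(r,s \right)} = r + \frac{2}{3} = \frac{2}{3} + r$)
$Y{\left(N \right)} = N^{2} - 776 N$
$\frac{1}{937990 \frac{1}{Y{\left(f{\left(V{\left(3 \right)},0 \right)} \right)}}} = \frac{1}{937990 \frac{1}{\left(\frac{2}{3} + \frac{1}{2 \cdot 3}\right) \left(-776 + \left(\frac{2}{3} + \frac{1}{2 \cdot 3}\right)\right)}} = \frac{1}{937990 \frac{1}{\left(\frac{2}{3} + \frac{1}{2} \cdot \frac{1}{3}\right) \left(-776 + \left(\frac{2}{3} + \frac{1}{2} \cdot \frac{1}{3}\right)\right)}} = \frac{1}{937990 \frac{1}{\left(\frac{2}{3} + \frac{1}{6}\right) \left(-776 + \left(\frac{2}{3} + \frac{1}{6}\right)\right)}} = \frac{1}{937990 \frac{1}{\frac{5}{6} \left(-776 + \frac{5}{6}\right)}} = \frac{1}{937990 \frac{1}{\frac{5}{6} \left(- \frac{4651}{6}\right)}} = \frac{1}{937990 \frac{1}{- \frac{23255}{36}}} = \frac{1}{937990 \left(- \frac{36}{23255}\right)} = \frac{1}{- \frac{6753528}{4651}} = - \frac{4651}{6753528}$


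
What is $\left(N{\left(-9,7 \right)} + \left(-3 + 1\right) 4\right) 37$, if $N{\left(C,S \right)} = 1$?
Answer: $-259$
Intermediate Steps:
$\left(N{\left(-9,7 \right)} + \left(-3 + 1\right) 4\right) 37 = \left(1 + \left(-3 + 1\right) 4\right) 37 = \left(1 - 8\right) 37 = \left(-7\right) 37 = -259$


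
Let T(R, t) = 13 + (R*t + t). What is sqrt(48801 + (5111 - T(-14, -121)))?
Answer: 9*sqrt(646) ≈ 228.75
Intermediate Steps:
T(R, t) = 13 + t + R*t (T(R, t) = 13 + (t + R*t) = 13 + t + R*t)
sqrt(48801 + (5111 - T(-14, -121))) = sqrt(48801 + (5111 - (13 - 121 - 14*(-121)))) = sqrt(48801 + (5111 - (13 - 121 + 1694))) = sqrt(48801 + (5111 - 1*1586)) = sqrt(48801 + (5111 - 1586)) = sqrt(48801 + 3525) = sqrt(52326) = 9*sqrt(646)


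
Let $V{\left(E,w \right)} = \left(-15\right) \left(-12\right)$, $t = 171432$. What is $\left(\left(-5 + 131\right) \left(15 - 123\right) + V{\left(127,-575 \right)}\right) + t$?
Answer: $158004$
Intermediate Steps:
$V{\left(E,w \right)} = 180$
$\left(\left(-5 + 131\right) \left(15 - 123\right) + V{\left(127,-575 \right)}\right) + t = \left(\left(-5 + 131\right) \left(15 - 123\right) + 180\right) + 171432 = \left(126 \left(-108\right) + 180\right) + 171432 = \left(-13608 + 180\right) + 171432 = -13428 + 171432 = 158004$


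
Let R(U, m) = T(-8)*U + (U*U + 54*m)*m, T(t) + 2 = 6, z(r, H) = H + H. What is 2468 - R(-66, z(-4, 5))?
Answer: -46228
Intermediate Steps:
z(r, H) = 2*H
T(t) = 4 (T(t) = -2 + 6 = 4)
R(U, m) = 4*U + m*(U² + 54*m) (R(U, m) = 4*U + (U*U + 54*m)*m = 4*U + (U² + 54*m)*m = 4*U + m*(U² + 54*m))
2468 - R(-66, z(-4, 5)) = 2468 - (4*(-66) + 54*(2*5)² + (2*5)*(-66)²) = 2468 - (-264 + 54*10² + 10*4356) = 2468 - (-264 + 54*100 + 43560) = 2468 - (-264 + 5400 + 43560) = 2468 - 1*48696 = 2468 - 48696 = -46228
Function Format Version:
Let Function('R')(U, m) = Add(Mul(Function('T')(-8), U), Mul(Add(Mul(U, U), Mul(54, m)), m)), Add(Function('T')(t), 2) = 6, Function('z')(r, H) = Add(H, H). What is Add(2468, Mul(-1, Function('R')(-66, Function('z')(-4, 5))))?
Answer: -46228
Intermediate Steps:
Function('z')(r, H) = Mul(2, H)
Function('T')(t) = 4 (Function('T')(t) = Add(-2, 6) = 4)
Function('R')(U, m) = Add(Mul(4, U), Mul(m, Add(Pow(U, 2), Mul(54, m)))) (Function('R')(U, m) = Add(Mul(4, U), Mul(Add(Mul(U, U), Mul(54, m)), m)) = Add(Mul(4, U), Mul(Add(Pow(U, 2), Mul(54, m)), m)) = Add(Mul(4, U), Mul(m, Add(Pow(U, 2), Mul(54, m)))))
Add(2468, Mul(-1, Function('R')(-66, Function('z')(-4, 5)))) = Add(2468, Mul(-1, Add(Mul(4, -66), Mul(54, Pow(Mul(2, 5), 2)), Mul(Mul(2, 5), Pow(-66, 2))))) = Add(2468, Mul(-1, Add(-264, Mul(54, Pow(10, 2)), Mul(10, 4356)))) = Add(2468, Mul(-1, Add(-264, Mul(54, 100), 43560))) = Add(2468, Mul(-1, Add(-264, 5400, 43560))) = Add(2468, Mul(-1, 48696)) = Add(2468, -48696) = -46228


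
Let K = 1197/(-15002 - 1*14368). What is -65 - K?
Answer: -635951/9790 ≈ -64.959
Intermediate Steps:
K = -399/9790 (K = 1197/(-15002 - 14368) = 1197/(-29370) = 1197*(-1/29370) = -399/9790 ≈ -0.040756)
-65 - K = -65 - 1*(-399/9790) = -65 + 399/9790 = -635951/9790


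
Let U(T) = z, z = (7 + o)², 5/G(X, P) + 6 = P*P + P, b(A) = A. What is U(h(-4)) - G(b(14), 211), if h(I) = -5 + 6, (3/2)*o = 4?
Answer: 37614521/402534 ≈ 93.444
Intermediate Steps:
o = 8/3 (o = (⅔)*4 = 8/3 ≈ 2.6667)
G(X, P) = 5/(-6 + P + P²) (G(X, P) = 5/(-6 + (P*P + P)) = 5/(-6 + (P² + P)) = 5/(-6 + (P + P²)) = 5/(-6 + P + P²))
h(I) = 1
z = 841/9 (z = (7 + 8/3)² = (29/3)² = 841/9 ≈ 93.444)
U(T) = 841/9
U(h(-4)) - G(b(14), 211) = 841/9 - 5/(-6 + 211 + 211²) = 841/9 - 5/(-6 + 211 + 44521) = 841/9 - 5/44726 = 37614521/402534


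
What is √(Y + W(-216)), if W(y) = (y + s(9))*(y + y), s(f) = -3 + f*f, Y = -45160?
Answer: 2*√3614 ≈ 120.23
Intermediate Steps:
s(f) = -3 + f²
W(y) = 2*y*(78 + y) (W(y) = (y + (-3 + 9²))*(y + y) = (y + (-3 + 81))*(2*y) = (y + 78)*(2*y) = (78 + y)*(2*y) = 2*y*(78 + y))
√(Y + W(-216)) = √(-45160 + 2*(-216)*(78 - 216)) = √(-45160 + 2*(-216)*(-138)) = √(-45160 + 59616) = √14456 = 2*√3614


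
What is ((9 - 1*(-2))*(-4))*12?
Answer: -528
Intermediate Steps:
((9 - 1*(-2))*(-4))*12 = ((9 + 2)*(-4))*12 = (11*(-4))*12 = -44*12 = -528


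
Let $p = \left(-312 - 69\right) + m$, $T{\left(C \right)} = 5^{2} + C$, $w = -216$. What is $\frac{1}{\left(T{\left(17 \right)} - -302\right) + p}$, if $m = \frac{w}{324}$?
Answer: $- \frac{3}{113} \approx -0.026549$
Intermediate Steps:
$T{\left(C \right)} = 25 + C$
$m = - \frac{2}{3}$ ($m = - \frac{216}{324} = \left(-216\right) \frac{1}{324} = - \frac{2}{3} \approx -0.66667$)
$p = - \frac{1145}{3}$ ($p = \left(-312 - 69\right) - \frac{2}{3} = -381 - \frac{2}{3} = - \frac{1145}{3} \approx -381.67$)
$\frac{1}{\left(T{\left(17 \right)} - -302\right) + p} = \frac{1}{\left(\left(25 + 17\right) - -302\right) - \frac{1145}{3}} = \frac{1}{\left(42 + 302\right) - \frac{1145}{3}} = \frac{1}{344 - \frac{1145}{3}} = \frac{1}{- \frac{113}{3}} = - \frac{3}{113}$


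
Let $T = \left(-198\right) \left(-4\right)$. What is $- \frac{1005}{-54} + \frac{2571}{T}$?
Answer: $\frac{17311}{792} \approx 21.857$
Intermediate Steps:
$T = 792$
$- \frac{1005}{-54} + \frac{2571}{T} = - \frac{1005}{-54} + \frac{2571}{792} = \left(-1005\right) \left(- \frac{1}{54}\right) + 2571 \cdot \frac{1}{792} = \frac{335}{18} + \frac{857}{264} = \frac{17311}{792}$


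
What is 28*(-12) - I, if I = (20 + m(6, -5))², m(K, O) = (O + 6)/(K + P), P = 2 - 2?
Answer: -26737/36 ≈ -742.69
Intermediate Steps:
P = 0
m(K, O) = (6 + O)/K (m(K, O) = (O + 6)/(K + 0) = (6 + O)/K)
I = 14641/36 (I = (20 + (6 - 5)/6)² = (20 + (⅙)*1)² = (20 + ⅙)² = (121/6)² = 14641/36 ≈ 406.69)
28*(-12) - I = 28*(-12) - 1*14641/36 = -336 - 14641/36 = -26737/36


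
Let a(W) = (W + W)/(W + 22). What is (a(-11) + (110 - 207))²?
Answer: 9801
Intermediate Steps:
a(W) = 2*W/(22 + W) (a(W) = (2*W)/(22 + W) = 2*W/(22 + W))
(a(-11) + (110 - 207))² = (2*(-11)/(22 - 11) + (110 - 207))² = (2*(-11)/11 - 97)² = (2*(-11)*(1/11) - 97)² = (-2 - 97)² = (-99)² = 9801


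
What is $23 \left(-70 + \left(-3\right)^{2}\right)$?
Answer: $-1403$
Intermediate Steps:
$23 \left(-70 + \left(-3\right)^{2}\right) = 23 \left(-70 + 9\right) = 23 \left(-61\right) = -1403$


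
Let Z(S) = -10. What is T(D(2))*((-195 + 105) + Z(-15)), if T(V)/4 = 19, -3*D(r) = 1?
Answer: -7600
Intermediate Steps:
D(r) = -⅓ (D(r) = -⅓*1 = -⅓)
T(V) = 76 (T(V) = 4*19 = 76)
T(D(2))*((-195 + 105) + Z(-15)) = 76*((-195 + 105) - 10) = 76*(-90 - 10) = 76*(-100) = -7600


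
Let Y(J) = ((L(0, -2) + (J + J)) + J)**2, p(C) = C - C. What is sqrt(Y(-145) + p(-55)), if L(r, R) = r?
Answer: 435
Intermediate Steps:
p(C) = 0
Y(J) = 9*J**2 (Y(J) = ((0 + (J + J)) + J)**2 = ((0 + 2*J) + J)**2 = (2*J + J)**2 = (3*J)**2 = 9*J**2)
sqrt(Y(-145) + p(-55)) = sqrt(9*(-145)**2 + 0) = sqrt(9*21025 + 0) = sqrt(189225 + 0) = sqrt(189225) = 435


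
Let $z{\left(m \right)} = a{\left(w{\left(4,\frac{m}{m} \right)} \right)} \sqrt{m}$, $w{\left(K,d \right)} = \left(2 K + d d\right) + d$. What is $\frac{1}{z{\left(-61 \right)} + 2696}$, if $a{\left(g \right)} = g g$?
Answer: $\frac{337}{984802} - \frac{25 i \sqrt{61}}{1969604} \approx 0.0003422 - 9.9135 \cdot 10^{-5} i$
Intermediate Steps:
$w{\left(K,d \right)} = d + d^{2} + 2 K$ ($w{\left(K,d \right)} = \left(2 K + d^{2}\right) + d = \left(d^{2} + 2 K\right) + d = d + d^{2} + 2 K$)
$a{\left(g \right)} = g^{2}$
$z{\left(m \right)} = 100 \sqrt{m}$ ($z{\left(m \right)} = \left(\frac{m}{m} + \left(\frac{m}{m}\right)^{2} + 2 \cdot 4\right)^{2} \sqrt{m} = \left(1 + 1^{2} + 8\right)^{2} \sqrt{m} = \left(1 + 1 + 8\right)^{2} \sqrt{m} = 10^{2} \sqrt{m} = 100 \sqrt{m}$)
$\frac{1}{z{\left(-61 \right)} + 2696} = \frac{1}{100 \sqrt{-61} + 2696} = \frac{1}{100 i \sqrt{61} + 2696} = \frac{1}{2696 + 100 i \sqrt{61}}$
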